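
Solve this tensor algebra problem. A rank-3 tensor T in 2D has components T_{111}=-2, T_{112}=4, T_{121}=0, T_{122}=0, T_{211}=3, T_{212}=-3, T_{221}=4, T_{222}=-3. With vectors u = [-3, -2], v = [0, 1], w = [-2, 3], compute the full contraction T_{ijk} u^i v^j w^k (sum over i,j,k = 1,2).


S = sum over i,j,k of T_{ijk} u_i v_j w_k. Expanding all 8 terms:
T_{111}*u_1*v_1*w_1 = -2*-3*0*-2 = 0  (running total: 0)
T_{112}*u_1*v_1*w_2 = 4*-3*0*3 = 0  (running total: 0)
T_{121}*u_1*v_2*w_1 = 0*-3*1*-2 = 0  (running total: 0)
T_{122}*u_1*v_2*w_2 = 0*-3*1*3 = 0  (running total: 0)
T_{211}*u_2*v_1*w_1 = 3*-2*0*-2 = 0  (running total: 0)
T_{212}*u_2*v_1*w_2 = -3*-2*0*3 = 0  (running total: 0)
T_{221}*u_2*v_2*w_1 = 4*-2*1*-2 = 16  (running total: 16)
T_{222}*u_2*v_2*w_2 = -3*-2*1*3 = 18  (running total: 34)
S = 34

34


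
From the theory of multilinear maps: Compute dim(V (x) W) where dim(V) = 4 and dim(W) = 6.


The dimension of a tensor product is the product of dimensions.
dim(V) = 4, dim(W) = 6
dim(V (x) W) = 4 * 6 = 24

24


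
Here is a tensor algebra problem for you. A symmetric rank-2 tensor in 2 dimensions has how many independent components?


A symmetric rank-2 tensor in d dimensions has d(d+1)/2 independent components.
d = 2
d(d+1)/2 = 2 * 3 / 2 = 6 / 2 = 3

3


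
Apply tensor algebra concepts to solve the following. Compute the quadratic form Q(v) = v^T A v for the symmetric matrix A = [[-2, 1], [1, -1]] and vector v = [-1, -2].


First compute Av:
(Av)_1 = -2*-1 + 1*-2 = 0
(Av)_2 = 1*-1 + -1*-2 = 1
Av = [0, 1]
Then v^T (Av) = -1*0 + -2*1
= 0 + -2 = -2

-2


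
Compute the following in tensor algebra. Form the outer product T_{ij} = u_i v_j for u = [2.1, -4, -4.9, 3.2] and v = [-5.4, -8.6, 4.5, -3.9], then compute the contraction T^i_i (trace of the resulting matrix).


The outer product gives T_{ij} = u_i v_j.
The trace (contraction) is Tr(T) = sum_i T_{ii} = sum_i u_i v_i.
Diagonal entries:
T_{11} = u_1 * v_1 = 2.1 * -5.4 = -11.34
T_{22} = u_2 * v_2 = -4 * -8.6 = 34.4
T_{33} = u_3 * v_3 = -4.9 * 4.5 = -22.05
T_{44} = u_4 * v_4 = 3.2 * -3.9 = -12.48
Tr(T) = -11.34 + 34.4 + -22.05 + -12.48 = -11.47

-11.47


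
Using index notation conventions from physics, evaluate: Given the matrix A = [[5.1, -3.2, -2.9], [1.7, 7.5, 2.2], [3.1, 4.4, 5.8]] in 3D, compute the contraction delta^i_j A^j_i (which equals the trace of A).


The contraction (trace) of a rank-2 tensor is the sum of its diagonal elements.
Diagonal entries: A[1,1] = 5.1, A[2,2] = 7.5, A[3,3] = 5.8
Tr(A) = 5.1 + 7.5 + 5.8 = 18.4

18.4


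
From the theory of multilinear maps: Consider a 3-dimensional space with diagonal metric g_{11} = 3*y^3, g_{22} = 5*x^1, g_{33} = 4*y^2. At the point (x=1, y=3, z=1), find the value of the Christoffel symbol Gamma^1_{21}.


For a diagonal metric, Gamma^k_{ij} = (1/2) g^{kk} (dg_{ik}/dx_j + dg_{jk}/dx_i - dg_{ij}/dx_k).
The metric is diagonal, so g_{ab} = 0 for a != b.
At the given point: g_{11} = 81, g_{22} = 5, g_{33} = 36
g^{11} = 1/81
dg_{21}/dx_1 = 0 (off-diagonal)
dg_{11}/dx_2 = dg_{11}/dx_2 = 81
dg_{21}/dx_1 = 0 (off-diagonal)
Numerator = 0 + 81 - 0 = 81
Gamma^1_{21} = 81 / (2 * 81) = 1/2

1/2


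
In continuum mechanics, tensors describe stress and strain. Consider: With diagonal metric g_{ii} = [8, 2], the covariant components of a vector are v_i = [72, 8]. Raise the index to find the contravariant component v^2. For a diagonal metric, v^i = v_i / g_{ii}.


To raise an index with a diagonal metric: v^i = v_i / g_{ii}.
For index 2: v_2 = 8, g_{22} = 2
v^2 = 8 / 2 = 4

4


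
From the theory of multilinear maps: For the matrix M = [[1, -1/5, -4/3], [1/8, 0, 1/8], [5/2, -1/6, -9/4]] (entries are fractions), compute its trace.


The trace is the sum of diagonal entries.
Diagonal: M[1,1] = 1, M[2,2] = 0, M[3,3] = -9/4
Tr(M) = 1 + 0 + -9/4
Computing step by step:
After adding M[1,1]: 1
After adding M[2,2]: 1
After adding M[3,3]: -5/4
Tr(M) = -5/4

-5/4


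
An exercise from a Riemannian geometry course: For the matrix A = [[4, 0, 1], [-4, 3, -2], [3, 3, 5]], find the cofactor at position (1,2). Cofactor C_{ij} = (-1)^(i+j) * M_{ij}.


To find cofactor C_{12}, delete row 1 and column 2.
The resulting 2x2 submatrix is: [[-4, -2], [3, 5]]
Minor M_{12} = -4*5 - -2*3
  = -20 - -6 = -14
Sign = (-1)^(1+2) = (-1)^3 = -1
Cofactor C_{12} = -1 * -14 = 14

14


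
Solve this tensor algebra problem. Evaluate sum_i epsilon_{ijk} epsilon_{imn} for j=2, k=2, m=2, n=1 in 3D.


Using the identity: epsilon_{ijk} epsilon_{imn} = delta_{jm} delta_{kn} - delta_{jn} delta_{km}.
delta_{22} = 1
delta_{21} = 0
delta_{21} = 0
delta_{22} = 1
Result = 1 * 0 - 0 * 1 = 0 - 0 = 0

0


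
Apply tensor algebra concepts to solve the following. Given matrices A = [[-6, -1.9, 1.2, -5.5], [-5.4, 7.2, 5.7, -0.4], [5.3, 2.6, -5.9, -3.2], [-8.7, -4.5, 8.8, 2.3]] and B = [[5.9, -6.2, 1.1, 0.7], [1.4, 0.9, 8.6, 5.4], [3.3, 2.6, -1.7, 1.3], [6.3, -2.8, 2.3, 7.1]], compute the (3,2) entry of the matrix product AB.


(AB)_{ij} = sum_k A_{ik} B_{kj}.
For i=3, j=2:
A_{31} * B_{12} = 5.3 * -6.2 = -32.86
A_{32} * B_{22} = 2.6 * 0.9 = 2.34
A_{33} * B_{32} = -5.9 * 2.6 = -15.34
A_{34} * B_{42} = -3.2 * -2.8 = 8.96
Sum = -32.86 + 2.34 + -15.34 + 8.96 = -36.9

-36.9


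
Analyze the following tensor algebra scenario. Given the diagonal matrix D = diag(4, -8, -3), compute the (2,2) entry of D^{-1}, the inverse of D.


For a diagonal matrix, the inverse has entries (D^{-1})_{ii} = 1/d_{ii}.
The diagonal entries are: d_{11} = 4, d_{22} = -8, d_{33} = -3
We need (D^{-1})_{22} = 1/d_{22} = 1/-8 = -1/8

-1/8


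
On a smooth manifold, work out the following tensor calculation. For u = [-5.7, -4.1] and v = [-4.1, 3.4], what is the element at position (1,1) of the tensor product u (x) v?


The outer product entry T_{ij} = u_i * v_j.
We need i=1, j=1.
u_1 = -5.7, v_1 = -4.1
T_{1,1} = -5.7 * -4.1 = 23.37

23.37


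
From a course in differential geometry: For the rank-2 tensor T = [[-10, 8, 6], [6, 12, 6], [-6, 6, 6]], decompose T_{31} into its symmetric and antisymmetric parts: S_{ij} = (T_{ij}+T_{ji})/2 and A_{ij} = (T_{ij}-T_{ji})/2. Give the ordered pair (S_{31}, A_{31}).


T_{31} = -6
T_{13} = 6
S_{31} = (-6 + 6)/2 = 0/2 = 0
A_{31} = (-6 - 6)/2 = -12/2 = -6
Check: S + A = 0 + -6 = -6 = T_{31}.

(0, -6)


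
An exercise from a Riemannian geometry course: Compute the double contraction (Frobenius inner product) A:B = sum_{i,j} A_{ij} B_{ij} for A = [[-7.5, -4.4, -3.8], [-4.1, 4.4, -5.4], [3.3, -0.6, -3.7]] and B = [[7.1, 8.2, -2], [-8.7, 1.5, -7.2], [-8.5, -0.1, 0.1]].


A:B = sum over all i,j of A_{ij} * B_{ij}.
Row 1: -7.5*7.1=-53.25, -4.4*8.2=-36.08, -3.8*-2=7.6 => row sum = -81.73
Row 2: -4.1*-8.7=35.67, 4.4*1.5=6.6, -5.4*-7.2=38.88 => row sum = 81.15
Row 3: 3.3*-8.5=-28.05, -0.6*-0.1=0.06, -3.7*0.1=-0.37 => row sum = -28.36
Total = -81.73 + 81.15 + -28.36 = -28.94

-28.94


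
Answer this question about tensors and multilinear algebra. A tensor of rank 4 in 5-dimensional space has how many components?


The number of components of a rank-r tensor in d dimensions is d^r.
Here d = 5 and r = 4.
5^4 = 625

625


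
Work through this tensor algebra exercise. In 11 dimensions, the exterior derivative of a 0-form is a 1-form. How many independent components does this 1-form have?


The exterior derivative of a p-form is a (p+1)-form.
Its number of independent components is C(n, p+1).
n = 11, p+1 = 1
C(11, 1) = 11

11


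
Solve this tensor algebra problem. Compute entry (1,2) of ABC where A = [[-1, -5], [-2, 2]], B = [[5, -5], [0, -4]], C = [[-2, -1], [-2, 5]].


(ABC)_{12} = sum_m (AB)_{1m} C_{m2}. First compute row 1 of AB.
(AB)_{11} = -1*5 + -5*0 = -5
(AB)_{12} = -1*-5 + -5*-4 = 25
Now contract with column 2 of C:
(AB)_{11} * C_{12} = -5 * -1 = 5
(AB)_{12} * C_{22} = 25 * 5 = 125
(ABC)_{12} = 5 + 125 = 130

130


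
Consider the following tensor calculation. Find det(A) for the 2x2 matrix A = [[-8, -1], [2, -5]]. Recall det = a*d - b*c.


For a 2x2 matrix [[a, b], [c, d]], det = a*d - b*c.
a = -8, b = -1, c = 2, d = -5
a*d = -8 * -5 = 40
b*c = -1 * 2 = -2
det = 40 - -2 = 42

42


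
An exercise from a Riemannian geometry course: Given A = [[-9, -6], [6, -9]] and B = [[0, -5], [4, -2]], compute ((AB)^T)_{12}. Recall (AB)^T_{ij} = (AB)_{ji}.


(AB)^T_{ij} = (AB)_{ji} = sum_k A_{jk} B_{ki}.
For i=1, j=2 we need (AB)_{21}:
A_{21} * B_{11} = 6 * 0 = 0
A_{22} * B_{21} = -9 * 4 = -36
Sum = 0 + -36 = -36

-36


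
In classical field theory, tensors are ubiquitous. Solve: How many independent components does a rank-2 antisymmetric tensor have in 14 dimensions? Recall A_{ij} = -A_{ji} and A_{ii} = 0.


An antisymmetric rank-2 tensor satisfies A_{ij} = -A_{ji}, so diagonal entries are zero.
The independent components are the upper-triangular entries: C(n, 2) = n(n-1)/2.
n = 14
C(14, 2) = 14 * 13 / 2 = 182 / 2 = 91

91


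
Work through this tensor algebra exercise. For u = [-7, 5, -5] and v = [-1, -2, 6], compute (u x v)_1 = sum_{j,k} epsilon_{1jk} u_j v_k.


(u x v)_1 = sum_{j,k} epsilon_{1jk} u_j v_k. Only permutations of (1,2,3) contribute; the two non-zero terms are:
eps_{123} u_2 v_3 = 1 * 5 * 6 = 30
eps_{132} u_3 v_2 = -1 * -5 * -2 = -10
(u x v)_1 = 20

20


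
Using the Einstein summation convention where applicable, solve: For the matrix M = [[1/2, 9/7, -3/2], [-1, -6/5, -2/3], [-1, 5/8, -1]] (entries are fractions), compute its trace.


The trace is the sum of diagonal entries.
Diagonal: M[1,1] = 1/2, M[2,2] = -6/5, M[3,3] = -1
Tr(M) = 1/2 + -6/5 + -1
Computing step by step:
After adding M[1,1]: 1/2
After adding M[2,2]: -7/10
After adding M[3,3]: -17/10
Tr(M) = -17/10

-17/10


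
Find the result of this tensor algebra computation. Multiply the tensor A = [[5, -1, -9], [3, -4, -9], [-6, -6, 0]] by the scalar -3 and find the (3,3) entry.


Scalar multiplication: (cA)_{ij} = c * A_{ij}.
c = -3
A_{33} = 0
(cA)_{33} = -3 * 0 = 0

0


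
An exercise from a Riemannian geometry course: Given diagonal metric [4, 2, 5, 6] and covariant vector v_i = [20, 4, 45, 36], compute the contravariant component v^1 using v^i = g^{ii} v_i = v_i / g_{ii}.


To raise an index with a diagonal metric: v^i = v_i / g_{ii}.
For index 1: v_1 = 20, g_{11} = 4
v^1 = 20 / 4 = 5

5


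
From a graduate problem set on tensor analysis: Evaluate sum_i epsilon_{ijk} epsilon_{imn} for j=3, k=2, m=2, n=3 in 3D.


Using the identity: epsilon_{ijk} epsilon_{imn} = delta_{jm} delta_{kn} - delta_{jn} delta_{km}.
delta_{32} = 0
delta_{23} = 0
delta_{33} = 1
delta_{22} = 1
Result = 0 * 0 - 1 * 1 = 0 - 1 = -1

-1


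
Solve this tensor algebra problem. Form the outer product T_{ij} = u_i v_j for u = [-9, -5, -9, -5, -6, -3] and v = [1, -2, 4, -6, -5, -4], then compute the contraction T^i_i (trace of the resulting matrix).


The outer product gives T_{ij} = u_i v_j.
The trace (contraction) is Tr(T) = sum_i T_{ii} = sum_i u_i v_i.
Diagonal entries:
T_{11} = u_1 * v_1 = -9 * 1 = -9
T_{22} = u_2 * v_2 = -5 * -2 = 10
T_{33} = u_3 * v_3 = -9 * 4 = -36
T_{44} = u_4 * v_4 = -5 * -6 = 30
T_{55} = u_5 * v_5 = -6 * -5 = 30
T_{66} = u_6 * v_6 = -3 * -4 = 12
Tr(T) = -9 + 10 + -36 + 30 + 30 + 12 = 37

37


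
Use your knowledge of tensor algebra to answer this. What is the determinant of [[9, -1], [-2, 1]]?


For a 2x2 matrix [[a, b], [c, d]], det = a*d - b*c.
a = 9, b = -1, c = -2, d = 1
a*d = 9 * 1 = 9
b*c = -1 * -2 = 2
det = 9 - 2 = 7

7


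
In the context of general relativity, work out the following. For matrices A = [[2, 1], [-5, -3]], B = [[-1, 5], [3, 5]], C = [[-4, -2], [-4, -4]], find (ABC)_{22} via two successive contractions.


(ABC)_{22} = sum_m (AB)_{2m} C_{m2}. First compute row 2 of AB.
(AB)_{21} = -5*-1 + -3*3 = -4
(AB)_{22} = -5*5 + -3*5 = -40
Now contract with column 2 of C:
(AB)_{21} * C_{12} = -4 * -2 = 8
(AB)_{22} * C_{22} = -40 * -4 = 160
(ABC)_{22} = 8 + 160 = 168

168


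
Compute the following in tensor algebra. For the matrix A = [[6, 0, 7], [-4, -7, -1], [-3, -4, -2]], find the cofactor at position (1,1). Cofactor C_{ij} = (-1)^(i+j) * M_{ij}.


To find cofactor C_{11}, delete row 1 and column 1.
The resulting 2x2 submatrix is: [[-7, -1], [-4, -2]]
Minor M_{11} = -7*-2 - -1*-4
  = 14 - 4 = 10
Sign = (-1)^(1+1) = (-1)^2 = 1
Cofactor C_{11} = 1 * 10 = 10

10


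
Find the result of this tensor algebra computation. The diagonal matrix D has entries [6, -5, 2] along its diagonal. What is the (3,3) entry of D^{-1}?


For a diagonal matrix, the inverse has entries (D^{-1})_{ii} = 1/d_{ii}.
The diagonal entries are: d_{11} = 6, d_{22} = -5, d_{33} = 2
We need (D^{-1})_{33} = 1/d_{33} = 1/2 = 1/2

1/2


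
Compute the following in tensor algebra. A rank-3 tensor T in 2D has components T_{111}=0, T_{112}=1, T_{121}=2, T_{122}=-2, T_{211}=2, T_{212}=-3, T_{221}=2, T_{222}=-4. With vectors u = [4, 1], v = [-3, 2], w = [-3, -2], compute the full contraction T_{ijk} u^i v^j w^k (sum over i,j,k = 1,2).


S = sum over i,j,k of T_{ijk} u_i v_j w_k. Expanding all 8 terms:
T_{111}*u_1*v_1*w_1 = 0*4*-3*-3 = 0  (running total: 0)
T_{112}*u_1*v_1*w_2 = 1*4*-3*-2 = 24  (running total: 24)
T_{121}*u_1*v_2*w_1 = 2*4*2*-3 = -48  (running total: -24)
T_{122}*u_1*v_2*w_2 = -2*4*2*-2 = 32  (running total: 8)
T_{211}*u_2*v_1*w_1 = 2*1*-3*-3 = 18  (running total: 26)
T_{212}*u_2*v_1*w_2 = -3*1*-3*-2 = -18  (running total: 8)
T_{221}*u_2*v_2*w_1 = 2*1*2*-3 = -12  (running total: -4)
T_{222}*u_2*v_2*w_2 = -4*1*2*-2 = 16  (running total: 12)
S = 12

12


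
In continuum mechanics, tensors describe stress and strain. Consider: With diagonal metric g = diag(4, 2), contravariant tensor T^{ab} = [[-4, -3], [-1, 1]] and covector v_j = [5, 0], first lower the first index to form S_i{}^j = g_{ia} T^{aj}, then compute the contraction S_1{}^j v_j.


Step 1: lower the first index. For a diagonal metric, g_{ia} T^{aj} = g_{ii} T^{ij} (no sum on i).
g_{11} = 4
S_1{}^1 = 4 * T^{11} = 4 * -4 = -16
S_1{}^2 = 4 * T^{12} = 4 * -3 = -12
Step 2: contract S_1{}^j with v_j.
S_1{}^1 * v_1 = -16 * 5 = -80
S_1{}^2 * v_2 = -12 * 0 = 0
Result = -80 + 0 = -80

-80


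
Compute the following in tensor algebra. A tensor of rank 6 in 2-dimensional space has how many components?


The number of components of a rank-r tensor in d dimensions is d^r.
Here d = 2 and r = 6.
2^6 = 64

64


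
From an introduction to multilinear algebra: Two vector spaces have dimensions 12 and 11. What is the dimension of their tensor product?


The dimension of a tensor product is the product of dimensions.
dim(V) = 12, dim(W) = 11
dim(V (x) W) = 12 * 11 = 132

132


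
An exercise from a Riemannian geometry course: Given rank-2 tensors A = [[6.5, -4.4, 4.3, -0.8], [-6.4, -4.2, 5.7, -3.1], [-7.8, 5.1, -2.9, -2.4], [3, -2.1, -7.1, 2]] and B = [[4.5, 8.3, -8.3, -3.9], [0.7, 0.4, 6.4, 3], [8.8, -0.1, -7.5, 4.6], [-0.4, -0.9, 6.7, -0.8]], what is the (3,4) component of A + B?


Tensor addition is component-wise: (A + B)_{ij} = A_{ij} + B_{ij}.
A_{34} = -2.4
B_{34} = 4.6
(A + B)_{34} = -2.4 + 4.6 = 2.2

2.2


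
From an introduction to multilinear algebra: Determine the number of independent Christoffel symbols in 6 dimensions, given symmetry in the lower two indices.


Christoffel symbols Gamma^k_{ij} are symmetric in i,j, so there are d * d(d+1)/2 independent symbols.
d = 6
d(d+1)/2 = 6 * 7 / 2 = 21
Total = 6 * 21 = 126

126


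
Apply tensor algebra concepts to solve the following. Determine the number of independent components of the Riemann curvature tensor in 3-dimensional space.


The Riemann tensor in d dimensions has d^2(d^2 - 1)/12 independent components.
d = 3, so d^2 = 9
d^2 - 1 = 8
d^2(d^2 - 1) = 9 * 8 = 72
Divide by 12: 72 / 12 = 6

6


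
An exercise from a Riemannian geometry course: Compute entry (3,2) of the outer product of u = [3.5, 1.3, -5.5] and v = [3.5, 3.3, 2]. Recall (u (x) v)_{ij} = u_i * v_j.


The outer product entry T_{ij} = u_i * v_j.
We need i=3, j=2.
u_3 = -5.5, v_2 = 3.3
T_{3,2} = -5.5 * 3.3 = -18.15

-18.15


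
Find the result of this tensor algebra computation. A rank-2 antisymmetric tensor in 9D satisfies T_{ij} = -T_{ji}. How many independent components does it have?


An antisymmetric rank-2 tensor satisfies A_{ij} = -A_{ji}, so diagonal entries are zero.
The independent components are the upper-triangular entries: C(n, 2) = n(n-1)/2.
n = 9
C(9, 2) = 9 * 8 / 2 = 72 / 2 = 36

36


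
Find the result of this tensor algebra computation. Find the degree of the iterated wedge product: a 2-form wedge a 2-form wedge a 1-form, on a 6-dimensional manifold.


The degree of a wedge product is the sum of the degrees of the individual forms.
Degrees: 2, 2, 1
Total degree = 2 + 2 + 1 = 5

5


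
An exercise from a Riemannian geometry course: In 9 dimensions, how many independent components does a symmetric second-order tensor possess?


A symmetric rank-2 tensor in d dimensions has d(d+1)/2 independent components.
d = 9
d(d+1)/2 = 9 * 10 / 2 = 90 / 2 = 45

45


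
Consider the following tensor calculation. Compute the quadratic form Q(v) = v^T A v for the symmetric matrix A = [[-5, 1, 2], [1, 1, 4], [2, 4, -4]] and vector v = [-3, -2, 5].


First compute Av:
(Av)_1 = -5*-3 + 1*-2 + 2*5 = 23
(Av)_2 = 1*-3 + 1*-2 + 4*5 = 15
(Av)_3 = 2*-3 + 4*-2 + -4*5 = -34
Av = [23, 15, -34]
Then v^T (Av) = -3*23 + -2*15 + 5*-34
= -69 + -30 + -170 = -269

-269


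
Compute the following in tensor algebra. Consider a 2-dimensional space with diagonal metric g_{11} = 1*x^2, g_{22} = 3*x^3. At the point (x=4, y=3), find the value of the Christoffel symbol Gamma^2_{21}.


For a diagonal metric, Gamma^k_{ij} = (1/2) g^{kk} (dg_{ik}/dx_j + dg_{jk}/dx_i - dg_{ij}/dx_k).
The metric is diagonal, so g_{ab} = 0 for a != b.
At the given point: g_{11} = 16, g_{22} = 192
g^{22} = 1/192
dg_{22}/dx_1 = dg_{22}/dx_1 = 144
dg_{12}/dx_2 = 0 (off-diagonal)
dg_{21}/dx_2 = 0 (off-diagonal)
Numerator = 144 + 0 - 0 = 144
Gamma^2_{21} = 144 / (2 * 192) = 3/8

3/8


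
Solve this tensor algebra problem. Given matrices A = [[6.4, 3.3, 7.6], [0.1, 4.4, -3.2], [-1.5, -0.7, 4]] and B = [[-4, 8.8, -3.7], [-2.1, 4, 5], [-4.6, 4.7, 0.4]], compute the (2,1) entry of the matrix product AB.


(AB)_{ij} = sum_k A_{ik} B_{kj}.
For i=2, j=1:
A_{21} * B_{11} = 0.1 * -4 = -0.4
A_{22} * B_{21} = 4.4 * -2.1 = -9.24
A_{23} * B_{31} = -3.2 * -4.6 = 14.72
Sum = -0.4 + -9.24 + 14.72 = 5.08

5.08


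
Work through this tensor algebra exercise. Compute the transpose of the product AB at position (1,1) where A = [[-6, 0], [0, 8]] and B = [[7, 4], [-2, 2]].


(AB)^T_{ij} = (AB)_{ji} = sum_k A_{jk} B_{ki}.
For i=1, j=1 we need (AB)_{11}:
A_{11} * B_{11} = -6 * 7 = -42
A_{12} * B_{21} = 0 * -2 = 0
Sum = -42 + 0 = -42

-42


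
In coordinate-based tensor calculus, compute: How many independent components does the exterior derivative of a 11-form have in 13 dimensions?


The exterior derivative of a p-form is a (p+1)-form.
Its number of independent components is C(n, p+1).
n = 13, p+1 = 12
C(13, 12) = 13

13


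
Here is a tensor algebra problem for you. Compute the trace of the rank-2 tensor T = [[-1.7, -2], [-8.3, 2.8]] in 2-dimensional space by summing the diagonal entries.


The contraction (trace) of a rank-2 tensor is the sum of its diagonal elements.
Diagonal entries: A[1,1] = -1.7, A[2,2] = 2.8
Tr(A) = -1.7 + 2.8 = 1.1

1.1


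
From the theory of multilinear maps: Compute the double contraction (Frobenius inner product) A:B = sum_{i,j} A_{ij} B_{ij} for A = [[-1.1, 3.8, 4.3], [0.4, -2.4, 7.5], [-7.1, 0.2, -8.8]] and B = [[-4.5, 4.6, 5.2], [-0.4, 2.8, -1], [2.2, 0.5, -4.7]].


A:B = sum over all i,j of A_{ij} * B_{ij}.
Row 1: -1.1*-4.5=4.95, 3.8*4.6=17.48, 4.3*5.2=22.36 => row sum = 44.79
Row 2: 0.4*-0.4=-0.16, -2.4*2.8=-6.72, 7.5*-1=-7.5 => row sum = -14.38
Row 3: -7.1*2.2=-15.62, 0.2*0.5=0.1, -8.8*-4.7=41.36 => row sum = 25.84
Total = 44.79 + -14.38 + 25.84 = 56.25

56.25


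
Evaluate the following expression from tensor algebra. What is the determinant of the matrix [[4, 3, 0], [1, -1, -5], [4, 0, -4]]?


Expanding along the first row, det(A) = a11*M_11 - a12*M_12 + a13*M_13, where M_1j is the (1,j) minor.
Minor M_11 = -1*-4 - -5*0 = 4
Minor M_12 = 1*-4 - -5*4 = 16
Minor M_13 = 1*0 - -1*4 = 4
det = 4*(4) - 3*(16) + 0*(4)
    = 16 - 48 + 0
    = -32

-32


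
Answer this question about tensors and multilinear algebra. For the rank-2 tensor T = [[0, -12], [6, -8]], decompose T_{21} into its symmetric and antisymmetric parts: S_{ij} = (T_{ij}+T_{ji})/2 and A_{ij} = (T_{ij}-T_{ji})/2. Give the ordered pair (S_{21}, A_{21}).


T_{21} = 6
T_{12} = -12
S_{21} = (6 + -12)/2 = -6/2 = -3
A_{21} = (6 - -12)/2 = 18/2 = 9
Check: S + A = -3 + 9 = 6 = T_{21}.

(-3, 9)


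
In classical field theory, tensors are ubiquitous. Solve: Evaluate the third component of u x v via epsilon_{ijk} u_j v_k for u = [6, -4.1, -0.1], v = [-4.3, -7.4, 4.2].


(u x v)_3 = sum_{j,k} epsilon_{3jk} u_j v_k. Only permutations of (1,2,3) contribute; the two non-zero terms are:
eps_{312} u_1 v_2 = 1 * 6 * -7.4 = -44.4
eps_{321} u_2 v_1 = -1 * -4.1 * -4.3 = -17.63
(u x v)_3 = -62.03

-62.03


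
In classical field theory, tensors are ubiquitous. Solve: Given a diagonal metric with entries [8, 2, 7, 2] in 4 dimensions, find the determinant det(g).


For a diagonal metric, the determinant is the product of diagonal entries.
Diagonal entries: 8, 2, 7, 2
det(g) = 8 * 2 * 7 * 2 = 224

224


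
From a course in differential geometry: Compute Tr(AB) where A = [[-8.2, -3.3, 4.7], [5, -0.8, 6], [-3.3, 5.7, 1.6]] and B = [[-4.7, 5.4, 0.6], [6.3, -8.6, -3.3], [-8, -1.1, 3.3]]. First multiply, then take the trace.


Tr(AB) = sum_i (AB)_{ii} where (AB)_{ii} = sum_k A_{ik} B_{ki}.
(AB)_{11} = -8.2*-4.7 + -3.3*6.3 + 4.7*-8 = -19.85
(AB)_{22} = 5*5.4 + -0.8*-8.6 + 6*-1.1 = 27.28
(AB)_{33} = -3.3*0.6 + 5.7*-3.3 + 1.6*3.3 = -15.51
Tr(AB) = -19.85 + 27.28 + -15.51 = -8.08

-8.08


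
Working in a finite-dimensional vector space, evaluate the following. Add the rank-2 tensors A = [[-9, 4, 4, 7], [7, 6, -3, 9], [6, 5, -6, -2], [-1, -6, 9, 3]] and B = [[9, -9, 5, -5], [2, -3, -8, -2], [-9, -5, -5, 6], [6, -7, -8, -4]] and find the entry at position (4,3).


Tensor addition is component-wise: (A + B)_{ij} = A_{ij} + B_{ij}.
A_{43} = 9
B_{43} = -8
(A + B)_{43} = 9 + -8 = 1

1


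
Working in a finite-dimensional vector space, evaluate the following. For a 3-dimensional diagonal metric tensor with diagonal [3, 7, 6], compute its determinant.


For a diagonal metric, the determinant is the product of diagonal entries.
Diagonal entries: 3, 7, 6
det(g) = 3 * 7 * 6 = 126

126


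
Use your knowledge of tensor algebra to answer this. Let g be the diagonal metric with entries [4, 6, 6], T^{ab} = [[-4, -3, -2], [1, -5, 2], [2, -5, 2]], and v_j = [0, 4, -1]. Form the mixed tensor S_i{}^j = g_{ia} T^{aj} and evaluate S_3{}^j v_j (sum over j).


Step 1: lower the first index. For a diagonal metric, g_{ia} T^{aj} = g_{ii} T^{ij} (no sum on i).
g_{33} = 6
S_3{}^1 = 6 * T^{31} = 6 * 2 = 12
S_3{}^2 = 6 * T^{32} = 6 * -5 = -30
S_3{}^3 = 6 * T^{33} = 6 * 2 = 12
Step 2: contract S_3{}^j with v_j.
S_3{}^1 * v_1 = 12 * 0 = 0
S_3{}^2 * v_2 = -30 * 4 = -120
S_3{}^3 * v_3 = 12 * -1 = -12
Result = 0 + -120 + -12 = -132

-132


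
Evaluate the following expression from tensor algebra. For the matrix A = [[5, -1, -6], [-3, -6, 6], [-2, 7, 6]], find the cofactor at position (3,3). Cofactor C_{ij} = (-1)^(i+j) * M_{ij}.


To find cofactor C_{33}, delete row 3 and column 3.
The resulting 2x2 submatrix is: [[5, -1], [-3, -6]]
Minor M_{33} = 5*-6 - -1*-3
  = -30 - 3 = -33
Sign = (-1)^(3+3) = (-1)^6 = 1
Cofactor C_{33} = 1 * -33 = -33

-33


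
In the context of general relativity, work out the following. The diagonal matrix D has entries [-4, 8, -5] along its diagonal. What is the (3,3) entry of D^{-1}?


For a diagonal matrix, the inverse has entries (D^{-1})_{ii} = 1/d_{ii}.
The diagonal entries are: d_{11} = -4, d_{22} = 8, d_{33} = -5
We need (D^{-1})_{33} = 1/d_{33} = 1/-5 = -1/5

-1/5


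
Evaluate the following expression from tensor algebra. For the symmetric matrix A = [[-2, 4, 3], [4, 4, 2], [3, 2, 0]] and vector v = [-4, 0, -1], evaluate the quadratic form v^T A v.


First compute Av:
(Av)_1 = -2*-4 + 4*0 + 3*-1 = 5
(Av)_2 = 4*-4 + 4*0 + 2*-1 = -18
(Av)_3 = 3*-4 + 2*0 + 0*-1 = -12
Av = [5, -18, -12]
Then v^T (Av) = -4*5 + 0*-18 + -1*-12
= -20 + 0 + 12 = -8

-8


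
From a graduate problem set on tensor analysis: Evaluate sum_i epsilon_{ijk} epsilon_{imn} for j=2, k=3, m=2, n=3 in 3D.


Using the identity: epsilon_{ijk} epsilon_{imn} = delta_{jm} delta_{kn} - delta_{jn} delta_{km}.
delta_{22} = 1
delta_{33} = 1
delta_{23} = 0
delta_{32} = 0
Result = 1 * 1 - 0 * 0 = 1 - 0 = 1

1


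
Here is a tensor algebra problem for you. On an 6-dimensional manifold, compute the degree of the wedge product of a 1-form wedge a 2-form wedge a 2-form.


The degree of a wedge product is the sum of the degrees of the individual forms.
Degrees: 1, 2, 2
Total degree = 1 + 2 + 2 = 5

5


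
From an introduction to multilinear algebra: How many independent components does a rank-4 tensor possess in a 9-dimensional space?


The number of components of a rank-r tensor in d dimensions is d^r.
Here d = 9 and r = 4.
9^4 = 6561

6561


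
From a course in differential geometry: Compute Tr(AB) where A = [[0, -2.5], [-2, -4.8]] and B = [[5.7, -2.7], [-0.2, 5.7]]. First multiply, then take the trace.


Tr(AB) = sum_i (AB)_{ii} where (AB)_{ii} = sum_k A_{ik} B_{ki}.
(AB)_{11} = 0*5.7 + -2.5*-0.2 = 0.5
(AB)_{22} = -2*-2.7 + -4.8*5.7 = -21.96
Tr(AB) = 0.5 + -21.96 = -21.46

-21.46


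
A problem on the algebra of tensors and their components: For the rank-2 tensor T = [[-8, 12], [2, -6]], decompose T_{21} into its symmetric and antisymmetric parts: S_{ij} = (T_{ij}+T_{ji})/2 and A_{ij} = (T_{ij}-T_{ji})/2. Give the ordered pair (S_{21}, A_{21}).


T_{21} = 2
T_{12} = 12
S_{21} = (2 + 12)/2 = 14/2 = 7
A_{21} = (2 - 12)/2 = -10/2 = -5
Check: S + A = 7 + -5 = 2 = T_{21}.

(7, -5)


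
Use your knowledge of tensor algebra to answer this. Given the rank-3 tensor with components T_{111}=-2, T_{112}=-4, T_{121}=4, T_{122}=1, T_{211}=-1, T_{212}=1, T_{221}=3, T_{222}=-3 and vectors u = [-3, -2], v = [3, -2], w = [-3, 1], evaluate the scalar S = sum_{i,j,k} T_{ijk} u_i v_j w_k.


S = sum over i,j,k of T_{ijk} u_i v_j w_k. Expanding all 8 terms:
T_{111}*u_1*v_1*w_1 = -2*-3*3*-3 = -54  (running total: -54)
T_{112}*u_1*v_1*w_2 = -4*-3*3*1 = 36  (running total: -18)
T_{121}*u_1*v_2*w_1 = 4*-3*-2*-3 = -72  (running total: -90)
T_{122}*u_1*v_2*w_2 = 1*-3*-2*1 = 6  (running total: -84)
T_{211}*u_2*v_1*w_1 = -1*-2*3*-3 = -18  (running total: -102)
T_{212}*u_2*v_1*w_2 = 1*-2*3*1 = -6  (running total: -108)
T_{221}*u_2*v_2*w_1 = 3*-2*-2*-3 = -36  (running total: -144)
T_{222}*u_2*v_2*w_2 = -3*-2*-2*1 = -12  (running total: -156)
S = -156

-156


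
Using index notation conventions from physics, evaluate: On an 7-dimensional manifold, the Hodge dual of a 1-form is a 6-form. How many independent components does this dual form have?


The Hodge dual of a p-form on an n-dimensional manifold is an (n-p)-form.
n = 7, p = 1, so dual degree = 7 - 1 = 6
The number of components is C(n, n-p) = C(7, 6) = 7

7


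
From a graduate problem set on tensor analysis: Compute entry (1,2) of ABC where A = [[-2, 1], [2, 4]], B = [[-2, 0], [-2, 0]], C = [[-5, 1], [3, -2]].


(ABC)_{12} = sum_m (AB)_{1m} C_{m2}. First compute row 1 of AB.
(AB)_{11} = -2*-2 + 1*-2 = 2
(AB)_{12} = -2*0 + 1*0 = 0
Now contract with column 2 of C:
(AB)_{11} * C_{12} = 2 * 1 = 2
(AB)_{12} * C_{22} = 0 * -2 = 0
(ABC)_{12} = 2 + 0 = 2

2


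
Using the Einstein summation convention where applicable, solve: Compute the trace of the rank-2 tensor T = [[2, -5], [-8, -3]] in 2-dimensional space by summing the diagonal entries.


The contraction (trace) of a rank-2 tensor is the sum of its diagonal elements.
Diagonal entries: A[1,1] = 2, A[2,2] = -3
Tr(A) = 2 + -3 = -1

-1


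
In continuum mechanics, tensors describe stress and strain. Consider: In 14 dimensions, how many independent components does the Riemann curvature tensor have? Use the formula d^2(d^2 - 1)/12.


The Riemann tensor in d dimensions has d^2(d^2 - 1)/12 independent components.
d = 14, so d^2 = 196
d^2 - 1 = 195
d^2(d^2 - 1) = 196 * 195 = 38220
Divide by 12: 38220 / 12 = 3185

3185


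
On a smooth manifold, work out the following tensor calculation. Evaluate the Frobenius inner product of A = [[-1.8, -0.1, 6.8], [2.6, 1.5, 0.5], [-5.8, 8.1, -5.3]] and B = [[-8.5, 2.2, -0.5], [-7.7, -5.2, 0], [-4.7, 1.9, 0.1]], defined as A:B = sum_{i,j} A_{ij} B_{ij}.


A:B = sum over all i,j of A_{ij} * B_{ij}.
Row 1: -1.8*-8.5=15.3, -0.1*2.2=-0.22, 6.8*-0.5=-3.4 => row sum = 11.68
Row 2: 2.6*-7.7=-20.02, 1.5*-5.2=-7.8, 0.5*0=0 => row sum = -27.82
Row 3: -5.8*-4.7=27.26, 8.1*1.9=15.39, -5.3*0.1=-0.53 => row sum = 42.12
Total = 11.68 + -27.82 + 42.12 = 25.98

25.98


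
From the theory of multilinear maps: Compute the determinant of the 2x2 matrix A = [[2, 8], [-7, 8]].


For a 2x2 matrix [[a, b], [c, d]], det = a*d - b*c.
a = 2, b = 8, c = -7, d = 8
a*d = 2 * 8 = 16
b*c = 8 * -7 = -56
det = 16 - -56 = 72

72


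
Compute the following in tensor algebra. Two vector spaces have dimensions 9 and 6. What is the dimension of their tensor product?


The dimension of a tensor product is the product of dimensions.
dim(V) = 9, dim(W) = 6
dim(V (x) W) = 9 * 6 = 54

54


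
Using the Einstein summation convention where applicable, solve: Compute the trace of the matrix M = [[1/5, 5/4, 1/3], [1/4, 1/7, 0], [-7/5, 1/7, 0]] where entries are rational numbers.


The trace is the sum of diagonal entries.
Diagonal: M[1,1] = 1/5, M[2,2] = 1/7, M[3,3] = 0
Tr(M) = 1/5 + 1/7 + 0
Computing step by step:
After adding M[1,1]: 1/5
After adding M[2,2]: 12/35
After adding M[3,3]: 12/35
Tr(M) = 12/35

12/35


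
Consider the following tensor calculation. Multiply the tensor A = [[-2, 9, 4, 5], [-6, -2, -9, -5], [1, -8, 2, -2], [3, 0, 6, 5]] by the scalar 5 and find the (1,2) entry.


Scalar multiplication: (cA)_{ij} = c * A_{ij}.
c = 5
A_{12} = 9
(cA)_{12} = 5 * 9 = 45

45


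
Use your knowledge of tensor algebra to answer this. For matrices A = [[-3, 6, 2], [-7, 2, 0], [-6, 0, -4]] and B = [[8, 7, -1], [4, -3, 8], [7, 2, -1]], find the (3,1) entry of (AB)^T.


(AB)^T_{ij} = (AB)_{ji} = sum_k A_{jk} B_{ki}.
For i=3, j=1 we need (AB)_{13}:
A_{11} * B_{13} = -3 * -1 = 3
A_{12} * B_{23} = 6 * 8 = 48
A_{13} * B_{33} = 2 * -1 = -2
Sum = 3 + 48 + -2 = 49

49


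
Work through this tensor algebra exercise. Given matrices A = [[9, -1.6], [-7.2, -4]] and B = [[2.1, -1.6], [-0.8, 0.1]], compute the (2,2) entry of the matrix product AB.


(AB)_{ij} = sum_k A_{ik} B_{kj}.
For i=2, j=2:
A_{21} * B_{12} = -7.2 * -1.6 = 11.52
A_{22} * B_{22} = -4 * 0.1 = -0.4
Sum = 11.52 + -0.4 = 11.12

11.12


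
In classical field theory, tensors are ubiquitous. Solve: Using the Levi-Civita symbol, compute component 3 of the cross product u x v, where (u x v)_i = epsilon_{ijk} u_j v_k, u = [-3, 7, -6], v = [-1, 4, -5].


(u x v)_3 = sum_{j,k} epsilon_{3jk} u_j v_k. Only permutations of (1,2,3) contribute; the two non-zero terms are:
eps_{312} u_1 v_2 = 1 * -3 * 4 = -12
eps_{321} u_2 v_1 = -1 * 7 * -1 = 7
(u x v)_3 = -5

-5


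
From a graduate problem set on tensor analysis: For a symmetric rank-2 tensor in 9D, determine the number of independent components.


A symmetric rank-2 tensor in d dimensions has d(d+1)/2 independent components.
d = 9
d(d+1)/2 = 9 * 10 / 2 = 90 / 2 = 45

45


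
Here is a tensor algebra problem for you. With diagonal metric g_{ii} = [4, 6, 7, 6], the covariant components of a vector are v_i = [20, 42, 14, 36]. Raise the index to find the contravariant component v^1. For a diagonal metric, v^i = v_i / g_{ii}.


To raise an index with a diagonal metric: v^i = v_i / g_{ii}.
For index 1: v_1 = 20, g_{11} = 4
v^1 = 20 / 4 = 5

5


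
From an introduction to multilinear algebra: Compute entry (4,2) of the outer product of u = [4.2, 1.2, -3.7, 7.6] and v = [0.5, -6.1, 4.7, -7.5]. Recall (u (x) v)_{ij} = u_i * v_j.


The outer product entry T_{ij} = u_i * v_j.
We need i=4, j=2.
u_4 = 7.6, v_2 = -6.1
T_{4,2} = 7.6 * -6.1 = -46.36

-46.36


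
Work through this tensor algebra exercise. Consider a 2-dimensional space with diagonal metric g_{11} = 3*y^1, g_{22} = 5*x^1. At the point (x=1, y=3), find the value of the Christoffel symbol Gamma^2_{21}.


For a diagonal metric, Gamma^k_{ij} = (1/2) g^{kk} (dg_{ik}/dx_j + dg_{jk}/dx_i - dg_{ij}/dx_k).
The metric is diagonal, so g_{ab} = 0 for a != b.
At the given point: g_{11} = 9, g_{22} = 5
g^{22} = 1/5
dg_{22}/dx_1 = dg_{22}/dx_1 = 5
dg_{12}/dx_2 = 0 (off-diagonal)
dg_{21}/dx_2 = 0 (off-diagonal)
Numerator = 5 + 0 - 0 = 5
Gamma^2_{21} = 5 / (2 * 5) = 1/2

1/2


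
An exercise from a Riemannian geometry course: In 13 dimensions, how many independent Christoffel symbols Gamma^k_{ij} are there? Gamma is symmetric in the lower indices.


Christoffel symbols Gamma^k_{ij} are symmetric in i,j, so there are d * d(d+1)/2 independent symbols.
d = 13
d(d+1)/2 = 13 * 14 / 2 = 91
Total = 13 * 91 = 1183

1183


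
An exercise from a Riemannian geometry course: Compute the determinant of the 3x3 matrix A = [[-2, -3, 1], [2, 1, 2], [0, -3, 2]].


Expanding along the first row, det(A) = a11*M_11 - a12*M_12 + a13*M_13, where M_1j is the (1,j) minor.
Minor M_11 = 1*2 - 2*-3 = 8
Minor M_12 = 2*2 - 2*0 = 4
Minor M_13 = 2*-3 - 1*0 = -6
det = -2*(8) - -3*(4) + 1*(-6)
    = -16 - -12 + -6
    = -10

-10


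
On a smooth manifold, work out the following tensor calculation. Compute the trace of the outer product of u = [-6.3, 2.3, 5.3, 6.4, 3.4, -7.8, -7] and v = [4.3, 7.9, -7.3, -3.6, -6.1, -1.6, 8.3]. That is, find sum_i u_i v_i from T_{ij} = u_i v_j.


The outer product gives T_{ij} = u_i v_j.
The trace (contraction) is Tr(T) = sum_i T_{ii} = sum_i u_i v_i.
Diagonal entries:
T_{11} = u_1 * v_1 = -6.3 * 4.3 = -27.09
T_{22} = u_2 * v_2 = 2.3 * 7.9 = 18.17
T_{33} = u_3 * v_3 = 5.3 * -7.3 = -38.69
T_{44} = u_4 * v_4 = 6.4 * -3.6 = -23.04
T_{55} = u_5 * v_5 = 3.4 * -6.1 = -20.74
T_{66} = u_6 * v_6 = -7.8 * -1.6 = 12.48
T_{77} = u_7 * v_7 = -7 * 8.3 = -58.1
Tr(T) = -27.09 + 18.17 + -38.69 + -23.04 + -20.74 + 12.48 + -58.1 = -137.01

-137.01


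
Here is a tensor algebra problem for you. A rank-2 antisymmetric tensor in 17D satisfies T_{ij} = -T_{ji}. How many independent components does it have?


An antisymmetric rank-2 tensor satisfies A_{ij} = -A_{ji}, so diagonal entries are zero.
The independent components are the upper-triangular entries: C(n, 2) = n(n-1)/2.
n = 17
C(17, 2) = 17 * 16 / 2 = 272 / 2 = 136

136


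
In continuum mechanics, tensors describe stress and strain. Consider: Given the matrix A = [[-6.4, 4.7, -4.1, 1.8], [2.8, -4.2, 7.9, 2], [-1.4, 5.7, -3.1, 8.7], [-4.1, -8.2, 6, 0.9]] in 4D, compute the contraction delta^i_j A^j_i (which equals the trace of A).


The contraction (trace) of a rank-2 tensor is the sum of its diagonal elements.
Diagonal entries: A[1,1] = -6.4, A[2,2] = -4.2, A[3,3] = -3.1, A[4,4] = 0.9
Tr(A) = -6.4 + -4.2 + -3.1 + 0.9 = -12.8

-12.8


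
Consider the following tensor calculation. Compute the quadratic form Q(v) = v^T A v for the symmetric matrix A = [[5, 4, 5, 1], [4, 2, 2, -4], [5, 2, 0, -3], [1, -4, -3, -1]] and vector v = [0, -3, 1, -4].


First compute Av:
(Av)_1 = 5*0 + 4*-3 + 5*1 + 1*-4 = -11
(Av)_2 = 4*0 + 2*-3 + 2*1 + -4*-4 = 12
(Av)_3 = 5*0 + 2*-3 + 0*1 + -3*-4 = 6
(Av)_4 = 1*0 + -4*-3 + -3*1 + -1*-4 = 13
Av = [-11, 12, 6, 13]
Then v^T (Av) = 0*-11 + -3*12 + 1*6 + -4*13
= 0 + -36 + 6 + -52 = -82

-82


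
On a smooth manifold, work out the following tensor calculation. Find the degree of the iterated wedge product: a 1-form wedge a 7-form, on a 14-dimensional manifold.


The degree of a wedge product is the sum of the degrees of the individual forms.
Degrees: 1, 7
Total degree = 1 + 7 = 8

8


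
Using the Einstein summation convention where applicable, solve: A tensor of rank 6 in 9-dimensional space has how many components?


The number of components of a rank-r tensor in d dimensions is d^r.
Here d = 9 and r = 6.
9^6 = 531441

531441


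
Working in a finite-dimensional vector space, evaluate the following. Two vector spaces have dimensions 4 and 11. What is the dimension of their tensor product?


The dimension of a tensor product is the product of dimensions.
dim(V) = 4, dim(W) = 11
dim(V (x) W) = 4 * 11 = 44

44


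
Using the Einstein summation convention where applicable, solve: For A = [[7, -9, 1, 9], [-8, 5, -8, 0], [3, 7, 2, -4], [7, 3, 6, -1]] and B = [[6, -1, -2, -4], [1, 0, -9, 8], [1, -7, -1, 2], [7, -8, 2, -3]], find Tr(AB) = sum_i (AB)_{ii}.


Tr(AB) = sum_i (AB)_{ii} where (AB)_{ii} = sum_k A_{ik} B_{ki}.
(AB)_{11} = 7*6 + -9*1 + 1*1 + 9*7 = 97
(AB)_{22} = -8*-1 + 5*0 + -8*-7 + 0*-8 = 64
(AB)_{33} = 3*-2 + 7*-9 + 2*-1 + -4*2 = -79
(AB)_{44} = 7*-4 + 3*8 + 6*2 + -1*-3 = 11
Tr(AB) = 97 + 64 + -79 + 11 = 93

93


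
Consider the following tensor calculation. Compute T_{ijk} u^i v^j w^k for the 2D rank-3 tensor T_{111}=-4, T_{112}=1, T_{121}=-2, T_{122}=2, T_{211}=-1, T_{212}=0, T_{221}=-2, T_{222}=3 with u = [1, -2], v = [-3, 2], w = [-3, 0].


S = sum over i,j,k of T_{ijk} u_i v_j w_k. Expanding all 8 terms:
T_{111}*u_1*v_1*w_1 = -4*1*-3*-3 = -36  (running total: -36)
T_{112}*u_1*v_1*w_2 = 1*1*-3*0 = 0  (running total: -36)
T_{121}*u_1*v_2*w_1 = -2*1*2*-3 = 12  (running total: -24)
T_{122}*u_1*v_2*w_2 = 2*1*2*0 = 0  (running total: -24)
T_{211}*u_2*v_1*w_1 = -1*-2*-3*-3 = 18  (running total: -6)
T_{212}*u_2*v_1*w_2 = 0*-2*-3*0 = 0  (running total: -6)
T_{221}*u_2*v_2*w_1 = -2*-2*2*-3 = -24  (running total: -30)
T_{222}*u_2*v_2*w_2 = 3*-2*2*0 = 0  (running total: -30)
S = -30

-30


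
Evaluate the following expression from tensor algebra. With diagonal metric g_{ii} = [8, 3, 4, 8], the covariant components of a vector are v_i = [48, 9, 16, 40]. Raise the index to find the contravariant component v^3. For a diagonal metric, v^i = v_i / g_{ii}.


To raise an index with a diagonal metric: v^i = v_i / g_{ii}.
For index 3: v_3 = 16, g_{33} = 4
v^3 = 16 / 4 = 4

4


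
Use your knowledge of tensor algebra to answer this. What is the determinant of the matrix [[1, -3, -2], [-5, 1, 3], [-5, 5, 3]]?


Expanding along the first row, det(A) = a11*M_11 - a12*M_12 + a13*M_13, where M_1j is the (1,j) minor.
Minor M_11 = 1*3 - 3*5 = -12
Minor M_12 = -5*3 - 3*-5 = 0
Minor M_13 = -5*5 - 1*-5 = -20
det = 1*(-12) - -3*(0) + -2*(-20)
    = -12 - 0 + 40
    = 28

28


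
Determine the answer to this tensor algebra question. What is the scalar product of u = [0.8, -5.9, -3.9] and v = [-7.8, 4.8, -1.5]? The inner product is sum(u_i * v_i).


The inner product u . v = sum of u_i * v_i.
Term-by-term: 0.8 * -7.8, -5.9 * 4.8, -3.9 * -1.5
Products: -6.24, -28.32, 5.85
Sum = -6.24 + -28.32 + 5.85 = -28.71

-28.71


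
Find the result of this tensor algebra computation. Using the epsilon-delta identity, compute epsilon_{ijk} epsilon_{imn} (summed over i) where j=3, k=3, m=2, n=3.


Using the identity: epsilon_{ijk} epsilon_{imn} = delta_{jm} delta_{kn} - delta_{jn} delta_{km}.
delta_{32} = 0
delta_{33} = 1
delta_{33} = 1
delta_{32} = 0
Result = 0 * 1 - 1 * 0 = 0 - 0 = 0

0


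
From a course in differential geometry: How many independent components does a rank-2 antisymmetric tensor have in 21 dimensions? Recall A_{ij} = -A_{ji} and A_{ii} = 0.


An antisymmetric rank-2 tensor satisfies A_{ij} = -A_{ji}, so diagonal entries are zero.
The independent components are the upper-triangular entries: C(n, 2) = n(n-1)/2.
n = 21
C(21, 2) = 21 * 20 / 2 = 420 / 2 = 210

210


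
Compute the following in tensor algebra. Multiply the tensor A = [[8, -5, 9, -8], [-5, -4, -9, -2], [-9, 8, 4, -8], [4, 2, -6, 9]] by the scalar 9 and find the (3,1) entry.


Scalar multiplication: (cA)_{ij} = c * A_{ij}.
c = 9
A_{31} = -9
(cA)_{31} = 9 * -9 = -81

-81
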